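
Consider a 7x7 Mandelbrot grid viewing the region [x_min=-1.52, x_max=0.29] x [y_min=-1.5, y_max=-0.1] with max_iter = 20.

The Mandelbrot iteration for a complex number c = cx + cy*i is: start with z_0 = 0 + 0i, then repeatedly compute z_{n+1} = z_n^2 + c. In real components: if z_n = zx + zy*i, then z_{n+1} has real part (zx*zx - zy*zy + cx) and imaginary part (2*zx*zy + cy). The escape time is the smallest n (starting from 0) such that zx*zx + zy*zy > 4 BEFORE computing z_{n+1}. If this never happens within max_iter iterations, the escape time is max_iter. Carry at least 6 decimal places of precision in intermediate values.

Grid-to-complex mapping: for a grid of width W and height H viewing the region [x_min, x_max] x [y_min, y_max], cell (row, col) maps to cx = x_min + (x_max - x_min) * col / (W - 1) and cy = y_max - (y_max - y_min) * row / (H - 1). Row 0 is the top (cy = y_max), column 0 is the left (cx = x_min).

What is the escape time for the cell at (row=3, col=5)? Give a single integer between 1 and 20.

Answer: 20

Derivation:
z_0 = 0 + 0i, c = -0.0117 + -0.8000i
Iter 1: z = -0.0117 + -0.8000i, |z|^2 = 0.6401
Iter 2: z = -0.6515 + -0.7813i, |z|^2 = 1.0350
Iter 3: z = -0.1977 + 0.2181i, |z|^2 = 0.0866
Iter 4: z = -0.0202 + -0.8862i, |z|^2 = 0.7858
Iter 5: z = -0.7967 + -0.7642i, |z|^2 = 1.2187
Iter 6: z = 0.0389 + 0.4177i, |z|^2 = 0.1760
Iter 7: z = -0.1846 + -0.7675i, |z|^2 = 0.6231
Iter 8: z = -0.5666 + -0.5166i, |z|^2 = 0.5880
Iter 9: z = 0.0424 + -0.2145i, |z|^2 = 0.0478
Iter 10: z = -0.0559 + -0.8182i, |z|^2 = 0.6726
Iter 11: z = -0.6780 + -0.7085i, |z|^2 = 0.9617
Iter 12: z = -0.0540 + 0.1608i, |z|^2 = 0.0288
Iter 13: z = -0.0346 + -0.8174i, |z|^2 = 0.6693
Iter 14: z = -0.6786 + -0.7434i, |z|^2 = 1.0131
Iter 15: z = -0.1039 + 0.2089i, |z|^2 = 0.0544
Iter 16: z = -0.0445 + -0.8434i, |z|^2 = 0.7133
Iter 17: z = -0.7210 + -0.7249i, |z|^2 = 1.0454
Iter 18: z = -0.0173 + 0.2454i, |z|^2 = 0.0605
Iter 19: z = -0.0716 + -0.8085i, |z|^2 = 0.6588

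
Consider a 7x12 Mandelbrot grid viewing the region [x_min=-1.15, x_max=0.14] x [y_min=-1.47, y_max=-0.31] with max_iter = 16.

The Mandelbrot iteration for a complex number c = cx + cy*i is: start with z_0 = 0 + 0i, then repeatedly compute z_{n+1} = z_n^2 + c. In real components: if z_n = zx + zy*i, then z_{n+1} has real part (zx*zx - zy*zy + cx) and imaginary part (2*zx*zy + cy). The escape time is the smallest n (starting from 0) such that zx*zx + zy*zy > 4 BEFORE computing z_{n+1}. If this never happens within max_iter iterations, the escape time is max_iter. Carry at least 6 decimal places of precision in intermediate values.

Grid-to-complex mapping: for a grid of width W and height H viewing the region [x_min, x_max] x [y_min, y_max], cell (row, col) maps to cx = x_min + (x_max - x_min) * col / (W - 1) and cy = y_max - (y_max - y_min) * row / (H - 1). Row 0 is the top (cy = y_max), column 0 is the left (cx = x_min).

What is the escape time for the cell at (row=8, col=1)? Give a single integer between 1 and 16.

z_0 = 0 + 0i, c = -0.9350 + -1.1536i
Iter 1: z = -0.9350 + -1.1536i, |z|^2 = 2.2051
Iter 2: z = -1.3917 + 1.0037i, |z|^2 = 2.9440
Iter 3: z = -0.0056 + -3.9471i, |z|^2 = 15.5799
Escaped at iteration 3

Answer: 3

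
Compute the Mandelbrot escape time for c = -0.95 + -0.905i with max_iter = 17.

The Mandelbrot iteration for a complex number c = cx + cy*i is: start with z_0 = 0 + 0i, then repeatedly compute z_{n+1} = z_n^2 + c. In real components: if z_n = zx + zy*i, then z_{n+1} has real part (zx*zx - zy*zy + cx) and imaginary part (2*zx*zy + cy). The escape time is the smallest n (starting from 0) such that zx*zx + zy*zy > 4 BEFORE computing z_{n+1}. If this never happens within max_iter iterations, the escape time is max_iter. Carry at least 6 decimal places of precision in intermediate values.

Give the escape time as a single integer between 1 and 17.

Answer: 3

Derivation:
z_0 = 0 + 0i, c = -0.9500 + -0.9050i
Iter 1: z = -0.9500 + -0.9050i, |z|^2 = 1.7215
Iter 2: z = -0.8665 + 0.8145i, |z|^2 = 1.4143
Iter 3: z = -0.8625 + -2.3166i, |z|^2 = 6.1105
Escaped at iteration 3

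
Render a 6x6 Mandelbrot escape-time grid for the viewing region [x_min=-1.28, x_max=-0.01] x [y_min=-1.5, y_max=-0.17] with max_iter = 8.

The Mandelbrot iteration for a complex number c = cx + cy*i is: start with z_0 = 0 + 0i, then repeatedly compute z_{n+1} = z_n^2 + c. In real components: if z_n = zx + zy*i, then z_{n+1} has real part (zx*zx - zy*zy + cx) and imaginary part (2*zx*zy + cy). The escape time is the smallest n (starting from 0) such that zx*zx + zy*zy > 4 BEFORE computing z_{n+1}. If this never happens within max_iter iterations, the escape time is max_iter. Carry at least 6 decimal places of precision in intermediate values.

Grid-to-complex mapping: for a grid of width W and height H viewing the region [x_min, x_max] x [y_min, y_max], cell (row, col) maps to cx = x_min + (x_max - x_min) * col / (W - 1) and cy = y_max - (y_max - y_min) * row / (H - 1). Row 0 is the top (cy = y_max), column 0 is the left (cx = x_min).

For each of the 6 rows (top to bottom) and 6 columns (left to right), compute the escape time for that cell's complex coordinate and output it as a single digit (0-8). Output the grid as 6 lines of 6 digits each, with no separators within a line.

Answer: 888888
867888
344888
333467
233333
222222

Derivation:
(row=0, col=0): c = -1.2800 + -0.1700i → escape time 8
(row=0, col=1): c = -1.0260 + -0.1700i → escape time 8
(row=0, col=2): c = -0.7720 + -0.1700i → escape time 8
(row=0, col=3): c = -0.5180 + -0.1700i → escape time 8
(row=0, col=4): c = -0.2640 + -0.1700i → escape time 8
(row=0, col=5): c = -0.0100 + -0.1700i → escape time 8
(row=1, col=0): c = -1.2800 + -0.4360i → escape time 8
(row=1, col=1): c = -1.0260 + -0.4360i → escape time 6
(row=1, col=2): c = -0.7720 + -0.4360i → escape time 7
(row=1, col=3): c = -0.5180 + -0.4360i → escape time 8
(row=1, col=4): c = -0.2640 + -0.4360i → escape time 8
(row=1, col=5): c = -0.0100 + -0.4360i → escape time 8
(row=2, col=0): c = -1.2800 + -0.7020i → escape time 3
(row=2, col=1): c = -1.0260 + -0.7020i → escape time 4
(row=2, col=2): c = -0.7720 + -0.7020i → escape time 4
(row=2, col=3): c = -0.5180 + -0.7020i → escape time 8
(row=2, col=4): c = -0.2640 + -0.7020i → escape time 8
(row=2, col=5): c = -0.0100 + -0.7020i → escape time 8
(row=3, col=0): c = -1.2800 + -0.9680i → escape time 3
(row=3, col=1): c = -1.0260 + -0.9680i → escape time 3
(row=3, col=2): c = -0.7720 + -0.9680i → escape time 3
(row=3, col=3): c = -0.5180 + -0.9680i → escape time 4
(row=3, col=4): c = -0.2640 + -0.9680i → escape time 6
(row=3, col=5): c = -0.0100 + -0.9680i → escape time 7
(row=4, col=0): c = -1.2800 + -1.2340i → escape time 2
(row=4, col=1): c = -1.0260 + -1.2340i → escape time 3
(row=4, col=2): c = -0.7720 + -1.2340i → escape time 3
(row=4, col=3): c = -0.5180 + -1.2340i → escape time 3
(row=4, col=4): c = -0.2640 + -1.2340i → escape time 3
(row=4, col=5): c = -0.0100 + -1.2340i → escape time 3
(row=5, col=0): c = -1.2800 + -1.5000i → escape time 2
(row=5, col=1): c = -1.0260 + -1.5000i → escape time 2
(row=5, col=2): c = -0.7720 + -1.5000i → escape time 2
(row=5, col=3): c = -0.5180 + -1.5000i → escape time 2
(row=5, col=4): c = -0.2640 + -1.5000i → escape time 2
(row=5, col=5): c = -0.0100 + -1.5000i → escape time 2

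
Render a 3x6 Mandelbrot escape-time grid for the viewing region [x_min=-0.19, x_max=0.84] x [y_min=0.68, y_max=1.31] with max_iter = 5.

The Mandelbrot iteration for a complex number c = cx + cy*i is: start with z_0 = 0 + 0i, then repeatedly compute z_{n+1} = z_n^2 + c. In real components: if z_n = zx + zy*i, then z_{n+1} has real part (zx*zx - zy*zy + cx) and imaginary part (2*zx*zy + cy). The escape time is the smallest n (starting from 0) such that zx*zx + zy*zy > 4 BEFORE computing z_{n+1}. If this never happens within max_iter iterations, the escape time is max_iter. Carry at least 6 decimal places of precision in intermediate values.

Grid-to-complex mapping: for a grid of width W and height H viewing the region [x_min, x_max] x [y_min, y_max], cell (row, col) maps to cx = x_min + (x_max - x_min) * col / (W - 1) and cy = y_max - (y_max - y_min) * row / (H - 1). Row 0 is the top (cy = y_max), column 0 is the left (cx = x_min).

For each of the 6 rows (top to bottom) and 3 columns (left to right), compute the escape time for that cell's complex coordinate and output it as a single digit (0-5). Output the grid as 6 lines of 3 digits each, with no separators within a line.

Answer: 222
322
532
542
542
552

Derivation:
(row=0, col=0): c = -0.1900 + 1.3100i → escape time 2
(row=0, col=1): c = 0.3250 + 1.3100i → escape time 2
(row=0, col=2): c = 0.8400 + 1.3100i → escape time 2
(row=1, col=0): c = -0.1900 + 1.1840i → escape time 3
(row=1, col=1): c = 0.3250 + 1.1840i → escape time 2
(row=1, col=2): c = 0.8400 + 1.1840i → escape time 2
(row=2, col=0): c = -0.1900 + 1.0580i → escape time 5
(row=2, col=1): c = 0.3250 + 1.0580i → escape time 3
(row=2, col=2): c = 0.8400 + 1.0580i → escape time 2
(row=3, col=0): c = -0.1900 + 0.9320i → escape time 5
(row=3, col=1): c = 0.3250 + 0.9320i → escape time 4
(row=3, col=2): c = 0.8400 + 0.9320i → escape time 2
(row=4, col=0): c = -0.1900 + 0.8060i → escape time 5
(row=4, col=1): c = 0.3250 + 0.8060i → escape time 4
(row=4, col=2): c = 0.8400 + 0.8060i → escape time 2
(row=5, col=0): c = -0.1900 + 0.6800i → escape time 5
(row=5, col=1): c = 0.3250 + 0.6800i → escape time 5
(row=5, col=2): c = 0.8400 + 0.6800i → escape time 2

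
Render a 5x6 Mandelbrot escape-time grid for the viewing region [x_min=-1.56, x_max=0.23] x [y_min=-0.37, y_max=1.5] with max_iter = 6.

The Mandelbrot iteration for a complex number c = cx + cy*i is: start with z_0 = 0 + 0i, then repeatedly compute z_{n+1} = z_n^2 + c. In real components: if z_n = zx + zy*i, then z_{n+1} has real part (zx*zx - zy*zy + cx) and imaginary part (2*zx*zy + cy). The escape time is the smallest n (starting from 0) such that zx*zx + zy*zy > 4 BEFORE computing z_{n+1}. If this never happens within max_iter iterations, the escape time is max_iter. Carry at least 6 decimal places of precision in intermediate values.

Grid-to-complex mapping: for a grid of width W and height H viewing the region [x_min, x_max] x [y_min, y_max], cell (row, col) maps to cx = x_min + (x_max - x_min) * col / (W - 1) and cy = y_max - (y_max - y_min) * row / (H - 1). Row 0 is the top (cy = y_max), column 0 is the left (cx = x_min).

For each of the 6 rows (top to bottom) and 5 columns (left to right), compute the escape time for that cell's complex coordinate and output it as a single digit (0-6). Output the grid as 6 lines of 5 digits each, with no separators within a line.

Answer: 12222
23363
33465
46666
66666
46666

Derivation:
(row=0, col=0): c = -1.5600 + 1.5000i → escape time 1
(row=0, col=1): c = -1.1125 + 1.5000i → escape time 2
(row=0, col=2): c = -0.6650 + 1.5000i → escape time 2
(row=0, col=3): c = -0.2175 + 1.5000i → escape time 2
(row=0, col=4): c = 0.2300 + 1.5000i → escape time 2
(row=1, col=0): c = -1.5600 + 1.1260i → escape time 2
(row=1, col=1): c = -1.1125 + 1.1260i → escape time 3
(row=1, col=2): c = -0.6650 + 1.1260i → escape time 3
(row=1, col=3): c = -0.2175 + 1.1260i → escape time 6
(row=1, col=4): c = 0.2300 + 1.1260i → escape time 3
(row=2, col=0): c = -1.5600 + 0.7520i → escape time 3
(row=2, col=1): c = -1.1125 + 0.7520i → escape time 3
(row=2, col=2): c = -0.6650 + 0.7520i → escape time 4
(row=2, col=3): c = -0.2175 + 0.7520i → escape time 6
(row=2, col=4): c = 0.2300 + 0.7520i → escape time 5
(row=3, col=0): c = -1.5600 + 0.3780i → escape time 4
(row=3, col=1): c = -1.1125 + 0.3780i → escape time 6
(row=3, col=2): c = -0.6650 + 0.3780i → escape time 6
(row=3, col=3): c = -0.2175 + 0.3780i → escape time 6
(row=3, col=4): c = 0.2300 + 0.3780i → escape time 6
(row=4, col=0): c = -1.5600 + 0.0040i → escape time 6
(row=4, col=1): c = -1.1125 + 0.0040i → escape time 6
(row=4, col=2): c = -0.6650 + 0.0040i → escape time 6
(row=4, col=3): c = -0.2175 + 0.0040i → escape time 6
(row=4, col=4): c = 0.2300 + 0.0040i → escape time 6
(row=5, col=0): c = -1.5600 + -0.3700i → escape time 4
(row=5, col=1): c = -1.1125 + -0.3700i → escape time 6
(row=5, col=2): c = -0.6650 + -0.3700i → escape time 6
(row=5, col=3): c = -0.2175 + -0.3700i → escape time 6
(row=5, col=4): c = 0.2300 + -0.3700i → escape time 6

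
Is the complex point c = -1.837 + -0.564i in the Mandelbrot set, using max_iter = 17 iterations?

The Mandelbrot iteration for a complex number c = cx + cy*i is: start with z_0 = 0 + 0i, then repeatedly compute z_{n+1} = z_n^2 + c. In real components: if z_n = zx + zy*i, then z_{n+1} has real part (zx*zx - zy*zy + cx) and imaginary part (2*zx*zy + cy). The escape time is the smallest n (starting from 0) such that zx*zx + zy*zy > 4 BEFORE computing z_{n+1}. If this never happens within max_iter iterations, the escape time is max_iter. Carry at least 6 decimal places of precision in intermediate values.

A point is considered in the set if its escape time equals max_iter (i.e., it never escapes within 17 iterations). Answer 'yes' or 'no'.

Answer: no

Derivation:
z_0 = 0 + 0i, c = -1.8370 + -0.5640i
Iter 1: z = -1.8370 + -0.5640i, |z|^2 = 3.6927
Iter 2: z = 1.2195 + 1.5081i, |z|^2 = 3.7616
Iter 3: z = -2.6244 + 3.1143i, |z|^2 = 16.5859
Escaped at iteration 3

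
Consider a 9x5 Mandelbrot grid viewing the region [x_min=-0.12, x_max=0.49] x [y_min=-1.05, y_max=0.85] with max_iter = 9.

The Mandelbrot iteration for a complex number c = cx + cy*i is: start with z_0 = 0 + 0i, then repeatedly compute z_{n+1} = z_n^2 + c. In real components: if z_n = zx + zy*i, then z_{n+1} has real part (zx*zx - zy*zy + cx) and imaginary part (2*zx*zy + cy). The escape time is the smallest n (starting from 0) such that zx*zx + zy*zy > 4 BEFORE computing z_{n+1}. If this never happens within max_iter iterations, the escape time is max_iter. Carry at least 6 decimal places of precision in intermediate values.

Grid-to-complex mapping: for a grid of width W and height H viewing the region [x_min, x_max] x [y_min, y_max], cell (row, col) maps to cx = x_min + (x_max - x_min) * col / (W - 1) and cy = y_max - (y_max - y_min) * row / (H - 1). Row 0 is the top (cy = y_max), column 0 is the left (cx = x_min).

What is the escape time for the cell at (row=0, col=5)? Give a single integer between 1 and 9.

Answer: 4

Derivation:
z_0 = 0 + 0i, c = 0.2612 + 0.8500i
Iter 1: z = 0.2612 + 0.8500i, |z|^2 = 0.7908
Iter 2: z = -0.3930 + 1.2941i, |z|^2 = 1.8292
Iter 3: z = -1.2591 + -0.1672i, |z|^2 = 1.6132
Iter 4: z = 1.8185 + 1.2710i, |z|^2 = 4.9225
Escaped at iteration 4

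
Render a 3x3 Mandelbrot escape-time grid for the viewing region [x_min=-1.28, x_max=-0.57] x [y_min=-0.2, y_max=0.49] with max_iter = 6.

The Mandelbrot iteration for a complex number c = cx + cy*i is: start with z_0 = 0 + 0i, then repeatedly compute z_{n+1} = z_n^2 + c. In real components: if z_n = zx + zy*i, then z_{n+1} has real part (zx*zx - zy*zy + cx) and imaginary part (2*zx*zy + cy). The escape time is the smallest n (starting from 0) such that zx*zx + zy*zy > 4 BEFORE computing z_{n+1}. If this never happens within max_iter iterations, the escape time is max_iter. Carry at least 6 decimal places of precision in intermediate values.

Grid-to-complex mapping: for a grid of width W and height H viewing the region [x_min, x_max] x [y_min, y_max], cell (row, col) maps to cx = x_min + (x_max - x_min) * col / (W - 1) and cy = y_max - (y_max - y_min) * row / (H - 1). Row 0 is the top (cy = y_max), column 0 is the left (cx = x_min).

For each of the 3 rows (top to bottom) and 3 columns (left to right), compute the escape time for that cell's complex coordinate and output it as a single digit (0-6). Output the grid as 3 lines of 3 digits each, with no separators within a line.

Answer: 456
666
666

Derivation:
(row=0, col=0): c = -1.2800 + 0.4900i → escape time 4
(row=0, col=1): c = -0.9250 + 0.4900i → escape time 5
(row=0, col=2): c = -0.5700 + 0.4900i → escape time 6
(row=1, col=0): c = -1.2800 + 0.1450i → escape time 6
(row=1, col=1): c = -0.9250 + 0.1450i → escape time 6
(row=1, col=2): c = -0.5700 + 0.1450i → escape time 6
(row=2, col=0): c = -1.2800 + -0.2000i → escape time 6
(row=2, col=1): c = -0.9250 + -0.2000i → escape time 6
(row=2, col=2): c = -0.5700 + -0.2000i → escape time 6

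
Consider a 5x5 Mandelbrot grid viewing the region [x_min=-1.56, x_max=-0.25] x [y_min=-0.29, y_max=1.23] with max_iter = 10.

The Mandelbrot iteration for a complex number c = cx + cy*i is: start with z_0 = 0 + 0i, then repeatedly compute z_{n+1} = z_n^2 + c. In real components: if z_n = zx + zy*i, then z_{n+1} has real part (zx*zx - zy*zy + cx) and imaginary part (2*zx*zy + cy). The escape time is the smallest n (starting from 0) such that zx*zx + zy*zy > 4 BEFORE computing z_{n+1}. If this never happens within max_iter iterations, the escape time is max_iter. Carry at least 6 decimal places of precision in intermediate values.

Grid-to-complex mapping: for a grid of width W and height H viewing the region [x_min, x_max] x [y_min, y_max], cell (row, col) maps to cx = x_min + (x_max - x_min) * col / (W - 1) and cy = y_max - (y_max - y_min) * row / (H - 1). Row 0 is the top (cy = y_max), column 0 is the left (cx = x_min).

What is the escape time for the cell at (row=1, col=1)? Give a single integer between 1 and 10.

z_0 = 0 + 0i, c = -1.2325 + 0.8500i
Iter 1: z = -1.2325 + 0.8500i, |z|^2 = 2.2416
Iter 2: z = -0.4359 + -1.2452i, |z|^2 = 1.7407
Iter 3: z = -2.5931 + 1.9357i, |z|^2 = 10.4712
Escaped at iteration 3

Answer: 3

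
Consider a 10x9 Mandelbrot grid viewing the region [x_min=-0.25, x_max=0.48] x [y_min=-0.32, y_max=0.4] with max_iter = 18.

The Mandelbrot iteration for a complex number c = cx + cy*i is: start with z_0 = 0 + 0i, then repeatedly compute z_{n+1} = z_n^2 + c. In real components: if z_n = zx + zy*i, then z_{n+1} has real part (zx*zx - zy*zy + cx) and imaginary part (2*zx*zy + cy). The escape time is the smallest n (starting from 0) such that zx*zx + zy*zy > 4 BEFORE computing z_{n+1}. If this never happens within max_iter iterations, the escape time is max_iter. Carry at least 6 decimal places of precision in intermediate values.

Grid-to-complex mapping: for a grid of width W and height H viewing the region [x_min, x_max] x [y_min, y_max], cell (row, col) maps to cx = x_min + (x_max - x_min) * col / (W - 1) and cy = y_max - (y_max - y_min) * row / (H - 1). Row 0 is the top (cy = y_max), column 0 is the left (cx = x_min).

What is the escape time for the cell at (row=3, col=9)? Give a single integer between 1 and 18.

z_0 = 0 + 0i, c = 0.4800 + 0.1300i
Iter 1: z = 0.4800 + 0.1300i, |z|^2 = 0.2473
Iter 2: z = 0.6935 + 0.2548i, |z|^2 = 0.5459
Iter 3: z = 0.8960 + 0.4834i, |z|^2 = 1.0365
Iter 4: z = 1.0492 + 0.9963i, |z|^2 = 2.0933
Iter 5: z = 0.5882 + 2.2205i, |z|^2 = 5.2767
Escaped at iteration 5

Answer: 5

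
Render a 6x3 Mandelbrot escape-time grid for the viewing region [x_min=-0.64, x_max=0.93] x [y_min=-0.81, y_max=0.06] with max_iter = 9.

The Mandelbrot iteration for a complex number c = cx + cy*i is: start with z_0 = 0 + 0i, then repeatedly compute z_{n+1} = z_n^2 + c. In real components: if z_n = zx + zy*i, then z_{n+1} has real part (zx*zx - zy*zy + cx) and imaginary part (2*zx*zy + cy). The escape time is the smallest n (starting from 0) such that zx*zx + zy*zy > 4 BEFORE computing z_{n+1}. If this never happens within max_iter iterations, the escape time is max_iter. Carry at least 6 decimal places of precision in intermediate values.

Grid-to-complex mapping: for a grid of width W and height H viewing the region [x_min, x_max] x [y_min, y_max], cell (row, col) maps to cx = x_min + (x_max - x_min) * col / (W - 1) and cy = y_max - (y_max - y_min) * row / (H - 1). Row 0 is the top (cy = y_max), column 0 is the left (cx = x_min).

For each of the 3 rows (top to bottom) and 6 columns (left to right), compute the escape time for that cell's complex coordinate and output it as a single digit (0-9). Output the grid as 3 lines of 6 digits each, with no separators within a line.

(row=0, col=0): c = -0.6400 + 0.0600i → escape time 9
(row=0, col=1): c = -0.3260 + 0.0600i → escape time 9
(row=0, col=2): c = -0.0120 + 0.0600i → escape time 9
(row=0, col=3): c = 0.3020 + 0.0600i → escape time 9
(row=0, col=4): c = 0.6160 + 0.0600i → escape time 4
(row=0, col=5): c = 0.9300 + 0.0600i → escape time 3
(row=1, col=0): c = -0.6400 + -0.3750i → escape time 9
(row=1, col=1): c = -0.3260 + -0.3750i → escape time 9
(row=1, col=2): c = -0.0120 + -0.3750i → escape time 9
(row=1, col=3): c = 0.3020 + -0.3750i → escape time 9
(row=1, col=4): c = 0.6160 + -0.3750i → escape time 4
(row=1, col=5): c = 0.9300 + -0.3750i → escape time 3
(row=2, col=0): c = -0.6400 + -0.8100i → escape time 4
(row=2, col=1): c = -0.3260 + -0.8100i → escape time 7
(row=2, col=2): c = -0.0120 + -0.8100i → escape time 9
(row=2, col=3): c = 0.3020 + -0.8100i → escape time 4
(row=2, col=4): c = 0.6160 + -0.8100i → escape time 3
(row=2, col=5): c = 0.9300 + -0.8100i → escape time 2

Answer: 999943
999943
479432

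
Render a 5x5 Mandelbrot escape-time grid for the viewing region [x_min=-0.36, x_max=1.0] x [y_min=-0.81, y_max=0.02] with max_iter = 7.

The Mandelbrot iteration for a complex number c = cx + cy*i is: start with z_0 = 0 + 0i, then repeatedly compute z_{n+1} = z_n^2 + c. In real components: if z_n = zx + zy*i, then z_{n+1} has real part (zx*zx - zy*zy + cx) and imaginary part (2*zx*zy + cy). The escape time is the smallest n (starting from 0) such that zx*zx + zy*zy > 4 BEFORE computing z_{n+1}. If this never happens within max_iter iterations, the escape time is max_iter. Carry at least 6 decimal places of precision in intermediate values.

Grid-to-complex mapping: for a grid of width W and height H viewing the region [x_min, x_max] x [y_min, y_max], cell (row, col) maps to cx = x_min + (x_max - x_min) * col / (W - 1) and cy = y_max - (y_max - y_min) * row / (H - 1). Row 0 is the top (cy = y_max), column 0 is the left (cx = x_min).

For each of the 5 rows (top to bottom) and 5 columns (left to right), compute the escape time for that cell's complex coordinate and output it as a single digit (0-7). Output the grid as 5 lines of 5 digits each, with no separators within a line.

Answer: 77742
77742
77732
77732
67432

Derivation:
(row=0, col=0): c = -0.3600 + 0.0200i → escape time 7
(row=0, col=1): c = -0.0200 + 0.0200i → escape time 7
(row=0, col=2): c = 0.3200 + 0.0200i → escape time 7
(row=0, col=3): c = 0.6600 + 0.0200i → escape time 4
(row=0, col=4): c = 1.0000 + 0.0200i → escape time 2
(row=1, col=0): c = -0.3600 + -0.1875i → escape time 7
(row=1, col=1): c = -0.0200 + -0.1875i → escape time 7
(row=1, col=2): c = 0.3200 + -0.1875i → escape time 7
(row=1, col=3): c = 0.6600 + -0.1875i → escape time 4
(row=1, col=4): c = 1.0000 + -0.1875i → escape time 2
(row=2, col=0): c = -0.3600 + -0.3950i → escape time 7
(row=2, col=1): c = -0.0200 + -0.3950i → escape time 7
(row=2, col=2): c = 0.3200 + -0.3950i → escape time 7
(row=2, col=3): c = 0.6600 + -0.3950i → escape time 3
(row=2, col=4): c = 1.0000 + -0.3950i → escape time 2
(row=3, col=0): c = -0.3600 + -0.6025i → escape time 7
(row=3, col=1): c = -0.0200 + -0.6025i → escape time 7
(row=3, col=2): c = 0.3200 + -0.6025i → escape time 7
(row=3, col=3): c = 0.6600 + -0.6025i → escape time 3
(row=3, col=4): c = 1.0000 + -0.6025i → escape time 2
(row=4, col=0): c = -0.3600 + -0.8100i → escape time 6
(row=4, col=1): c = -0.0200 + -0.8100i → escape time 7
(row=4, col=2): c = 0.3200 + -0.8100i → escape time 4
(row=4, col=3): c = 0.6600 + -0.8100i → escape time 3
(row=4, col=4): c = 1.0000 + -0.8100i → escape time 2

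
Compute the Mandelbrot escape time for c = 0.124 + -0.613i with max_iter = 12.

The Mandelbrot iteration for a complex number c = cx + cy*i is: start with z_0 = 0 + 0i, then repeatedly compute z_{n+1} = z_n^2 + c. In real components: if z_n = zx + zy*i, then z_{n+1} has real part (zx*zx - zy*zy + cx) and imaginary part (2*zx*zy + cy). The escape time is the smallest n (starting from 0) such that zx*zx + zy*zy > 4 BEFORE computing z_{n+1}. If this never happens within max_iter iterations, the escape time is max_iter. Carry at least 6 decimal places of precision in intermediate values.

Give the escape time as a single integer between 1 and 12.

z_0 = 0 + 0i, c = 0.1240 + -0.6130i
Iter 1: z = 0.1240 + -0.6130i, |z|^2 = 0.3911
Iter 2: z = -0.2364 + -0.7650i, |z|^2 = 0.6411
Iter 3: z = -0.4054 + -0.2513i, |z|^2 = 0.2275
Iter 4: z = 0.2252 + -0.4093i, |z|^2 = 0.2182
Iter 5: z = 0.0072 + -0.7973i, |z|^2 = 0.6358
Iter 6: z = -0.5116 + -0.6245i, |z|^2 = 0.6518
Iter 7: z = -0.0042 + 0.0261i, |z|^2 = 0.0007
Iter 8: z = 0.1233 + -0.6132i, |z|^2 = 0.3913
Iter 9: z = -0.2368 + -0.7643i, |z|^2 = 0.6402
Iter 10: z = -0.4040 + -0.2510i, |z|^2 = 0.2262
Iter 11: z = 0.2242 + -0.4102i, |z|^2 = 0.2185

Answer: 12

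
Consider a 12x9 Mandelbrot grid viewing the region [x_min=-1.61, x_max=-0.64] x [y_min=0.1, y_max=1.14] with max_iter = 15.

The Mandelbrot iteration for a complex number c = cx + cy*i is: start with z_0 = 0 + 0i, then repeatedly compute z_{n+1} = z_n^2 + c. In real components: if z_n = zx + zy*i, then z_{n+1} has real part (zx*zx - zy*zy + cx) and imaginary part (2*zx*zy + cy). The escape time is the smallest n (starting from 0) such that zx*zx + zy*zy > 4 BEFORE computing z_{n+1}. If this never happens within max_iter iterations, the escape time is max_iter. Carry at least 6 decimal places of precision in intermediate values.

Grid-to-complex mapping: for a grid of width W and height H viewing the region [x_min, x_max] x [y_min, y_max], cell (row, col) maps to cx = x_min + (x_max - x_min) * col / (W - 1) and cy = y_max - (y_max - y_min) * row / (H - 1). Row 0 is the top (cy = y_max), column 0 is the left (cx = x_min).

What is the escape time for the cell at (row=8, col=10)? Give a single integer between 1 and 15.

z_0 = 0 + 0i, c = -0.7282 + 0.1000i
Iter 1: z = -0.7282 + 0.1000i, |z|^2 = 0.5402
Iter 2: z = -0.2079 + -0.0456i, |z|^2 = 0.0453
Iter 3: z = -0.6870 + 0.1190i, |z|^2 = 0.4862
Iter 4: z = -0.2703 + -0.0635i, |z|^2 = 0.0771
Iter 5: z = -0.6591 + 0.1343i, |z|^2 = 0.4525
Iter 6: z = -0.3118 + -0.0771i, |z|^2 = 0.1031
Iter 7: z = -0.6369 + 0.1481i, |z|^2 = 0.4276
Iter 8: z = -0.3444 + -0.0886i, |z|^2 = 0.1265
Iter 9: z = -0.6174 + 0.1610i, |z|^2 = 0.4071
Iter 10: z = -0.3729 + -0.0988i, |z|^2 = 0.1488
Iter 11: z = -0.5989 + 0.1737i, |z|^2 = 0.3888
Iter 12: z = -0.3997 + -0.1081i, |z|^2 = 0.1715
Iter 13: z = -0.5801 + 0.1864i, |z|^2 = 0.3713
Iter 14: z = -0.4264 + -0.1163i, |z|^2 = 0.1954

Answer: 15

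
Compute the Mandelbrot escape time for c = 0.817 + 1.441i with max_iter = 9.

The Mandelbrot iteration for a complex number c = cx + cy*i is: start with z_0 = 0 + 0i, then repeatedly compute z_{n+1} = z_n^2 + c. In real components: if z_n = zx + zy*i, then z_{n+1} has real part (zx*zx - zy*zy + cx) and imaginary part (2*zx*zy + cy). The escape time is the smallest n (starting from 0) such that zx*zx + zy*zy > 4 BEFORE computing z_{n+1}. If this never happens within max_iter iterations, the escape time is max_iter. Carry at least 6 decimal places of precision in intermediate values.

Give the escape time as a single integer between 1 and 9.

z_0 = 0 + 0i, c = 0.8170 + 1.4410i
Iter 1: z = 0.8170 + 1.4410i, |z|^2 = 2.7440
Iter 2: z = -0.5920 + 3.7956i, |z|^2 = 14.7570
Escaped at iteration 2

Answer: 2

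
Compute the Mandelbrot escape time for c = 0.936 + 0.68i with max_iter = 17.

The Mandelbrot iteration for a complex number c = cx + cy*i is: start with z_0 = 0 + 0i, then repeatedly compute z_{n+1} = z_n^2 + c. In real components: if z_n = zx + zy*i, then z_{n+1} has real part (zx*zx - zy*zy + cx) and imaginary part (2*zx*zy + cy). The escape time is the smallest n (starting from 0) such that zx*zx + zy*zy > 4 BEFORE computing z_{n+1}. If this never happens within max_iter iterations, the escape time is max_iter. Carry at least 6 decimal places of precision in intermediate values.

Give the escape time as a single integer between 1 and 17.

z_0 = 0 + 0i, c = 0.9360 + 0.6800i
Iter 1: z = 0.9360 + 0.6800i, |z|^2 = 1.3385
Iter 2: z = 1.3497 + 1.9530i, |z|^2 = 5.6357
Escaped at iteration 2

Answer: 2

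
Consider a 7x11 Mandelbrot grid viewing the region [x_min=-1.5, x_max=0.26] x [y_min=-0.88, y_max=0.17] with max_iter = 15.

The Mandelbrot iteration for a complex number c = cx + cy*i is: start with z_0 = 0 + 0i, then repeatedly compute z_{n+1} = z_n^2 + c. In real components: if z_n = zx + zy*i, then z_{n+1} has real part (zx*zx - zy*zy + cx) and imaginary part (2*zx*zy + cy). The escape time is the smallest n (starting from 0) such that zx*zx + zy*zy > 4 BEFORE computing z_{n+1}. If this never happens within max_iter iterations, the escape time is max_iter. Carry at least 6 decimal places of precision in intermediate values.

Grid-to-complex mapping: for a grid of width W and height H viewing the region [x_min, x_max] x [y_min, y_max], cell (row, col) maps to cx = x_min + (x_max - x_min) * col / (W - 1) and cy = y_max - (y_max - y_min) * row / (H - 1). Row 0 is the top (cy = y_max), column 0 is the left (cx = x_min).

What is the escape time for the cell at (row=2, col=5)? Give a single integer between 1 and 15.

Answer: 15

Derivation:
z_0 = 0 + 0i, c = -0.0333 + -0.0400i
Iter 1: z = -0.0333 + -0.0400i, |z|^2 = 0.0027
Iter 2: z = -0.0338 + -0.0373i, |z|^2 = 0.0025
Iter 3: z = -0.0336 + -0.0375i, |z|^2 = 0.0025
Iter 4: z = -0.0336 + -0.0375i, |z|^2 = 0.0025
Iter 5: z = -0.0336 + -0.0375i, |z|^2 = 0.0025
Iter 6: z = -0.0336 + -0.0375i, |z|^2 = 0.0025
Iter 7: z = -0.0336 + -0.0375i, |z|^2 = 0.0025
Iter 8: z = -0.0336 + -0.0375i, |z|^2 = 0.0025
Iter 9: z = -0.0336 + -0.0375i, |z|^2 = 0.0025
Iter 10: z = -0.0336 + -0.0375i, |z|^2 = 0.0025
Iter 11: z = -0.0336 + -0.0375i, |z|^2 = 0.0025
Iter 12: z = -0.0336 + -0.0375i, |z|^2 = 0.0025
Iter 13: z = -0.0336 + -0.0375i, |z|^2 = 0.0025
Iter 14: z = -0.0336 + -0.0375i, |z|^2 = 0.0025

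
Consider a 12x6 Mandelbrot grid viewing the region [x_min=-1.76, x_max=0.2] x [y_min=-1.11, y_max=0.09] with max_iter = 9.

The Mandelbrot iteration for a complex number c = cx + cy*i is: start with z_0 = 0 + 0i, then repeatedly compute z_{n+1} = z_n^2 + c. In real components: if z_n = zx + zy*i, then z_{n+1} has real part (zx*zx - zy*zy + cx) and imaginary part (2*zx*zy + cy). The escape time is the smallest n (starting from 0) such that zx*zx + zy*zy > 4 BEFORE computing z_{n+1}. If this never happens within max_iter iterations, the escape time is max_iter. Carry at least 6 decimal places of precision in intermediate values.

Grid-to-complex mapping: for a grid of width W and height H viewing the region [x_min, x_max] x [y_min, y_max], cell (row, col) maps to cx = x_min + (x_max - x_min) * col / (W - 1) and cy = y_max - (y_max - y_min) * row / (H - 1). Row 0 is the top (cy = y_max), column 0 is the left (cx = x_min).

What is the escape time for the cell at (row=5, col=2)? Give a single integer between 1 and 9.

Answer: 2

Derivation:
z_0 = 0 + 0i, c = -1.4036 + -1.1100i
Iter 1: z = -1.4036 + -1.1100i, |z|^2 = 3.2023
Iter 2: z = -0.6655 + 2.0061i, |z|^2 = 4.4673
Escaped at iteration 2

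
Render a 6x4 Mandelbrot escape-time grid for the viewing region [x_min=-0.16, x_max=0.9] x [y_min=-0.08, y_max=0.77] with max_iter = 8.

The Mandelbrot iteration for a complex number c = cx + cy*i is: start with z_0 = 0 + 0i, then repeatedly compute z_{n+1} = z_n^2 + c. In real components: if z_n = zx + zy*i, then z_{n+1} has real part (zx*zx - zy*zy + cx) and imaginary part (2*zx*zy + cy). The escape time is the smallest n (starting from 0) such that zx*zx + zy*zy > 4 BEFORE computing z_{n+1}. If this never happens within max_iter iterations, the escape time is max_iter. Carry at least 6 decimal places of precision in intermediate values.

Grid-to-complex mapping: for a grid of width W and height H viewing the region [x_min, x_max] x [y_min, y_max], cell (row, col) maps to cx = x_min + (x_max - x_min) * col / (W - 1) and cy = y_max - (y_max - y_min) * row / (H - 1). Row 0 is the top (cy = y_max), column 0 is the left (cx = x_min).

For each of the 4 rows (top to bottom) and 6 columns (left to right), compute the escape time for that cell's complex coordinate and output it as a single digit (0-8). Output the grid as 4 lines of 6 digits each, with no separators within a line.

Answer: 885332
888532
888633
888533

Derivation:
(row=0, col=0): c = -0.1600 + 0.7700i → escape time 8
(row=0, col=1): c = 0.0520 + 0.7700i → escape time 8
(row=0, col=2): c = 0.2640 + 0.7700i → escape time 5
(row=0, col=3): c = 0.4760 + 0.7700i → escape time 3
(row=0, col=4): c = 0.6880 + 0.7700i → escape time 3
(row=0, col=5): c = 0.9000 + 0.7700i → escape time 2
(row=1, col=0): c = -0.1600 + 0.4867i → escape time 8
(row=1, col=1): c = 0.0520 + 0.4867i → escape time 8
(row=1, col=2): c = 0.2640 + 0.4867i → escape time 8
(row=1, col=3): c = 0.4760 + 0.4867i → escape time 5
(row=1, col=4): c = 0.6880 + 0.4867i → escape time 3
(row=1, col=5): c = 0.9000 + 0.4867i → escape time 2
(row=2, col=0): c = -0.1600 + 0.2033i → escape time 8
(row=2, col=1): c = 0.0520 + 0.2033i → escape time 8
(row=2, col=2): c = 0.2640 + 0.2033i → escape time 8
(row=2, col=3): c = 0.4760 + 0.2033i → escape time 6
(row=2, col=4): c = 0.6880 + 0.2033i → escape time 3
(row=2, col=5): c = 0.9000 + 0.2033i → escape time 3
(row=3, col=0): c = -0.1600 + -0.0800i → escape time 8
(row=3, col=1): c = 0.0520 + -0.0800i → escape time 8
(row=3, col=2): c = 0.2640 + -0.0800i → escape time 8
(row=3, col=3): c = 0.4760 + -0.0800i → escape time 5
(row=3, col=4): c = 0.6880 + -0.0800i → escape time 3
(row=3, col=5): c = 0.9000 + -0.0800i → escape time 3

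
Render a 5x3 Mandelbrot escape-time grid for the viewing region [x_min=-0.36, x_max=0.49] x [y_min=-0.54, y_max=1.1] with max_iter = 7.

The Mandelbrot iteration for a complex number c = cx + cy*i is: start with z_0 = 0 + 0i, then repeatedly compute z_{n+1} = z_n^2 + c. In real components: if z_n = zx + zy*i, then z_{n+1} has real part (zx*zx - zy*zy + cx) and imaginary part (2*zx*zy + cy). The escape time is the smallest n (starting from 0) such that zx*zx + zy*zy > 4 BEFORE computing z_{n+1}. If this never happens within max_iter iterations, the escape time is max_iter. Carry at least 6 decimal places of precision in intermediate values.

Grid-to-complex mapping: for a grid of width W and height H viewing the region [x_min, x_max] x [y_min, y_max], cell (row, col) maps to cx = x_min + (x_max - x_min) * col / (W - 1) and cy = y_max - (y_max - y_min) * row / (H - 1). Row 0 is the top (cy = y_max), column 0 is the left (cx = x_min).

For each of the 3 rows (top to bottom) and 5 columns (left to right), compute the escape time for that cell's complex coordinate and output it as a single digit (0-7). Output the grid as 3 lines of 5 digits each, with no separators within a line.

(row=0, col=0): c = -0.3600 + 1.1000i → escape time 4
(row=0, col=1): c = -0.1475 + 1.1000i → escape time 7
(row=0, col=2): c = 0.0650 + 1.1000i → escape time 4
(row=0, col=3): c = 0.2775 + 1.1000i → escape time 3
(row=0, col=4): c = 0.4900 + 1.1000i → escape time 2
(row=1, col=0): c = -0.3600 + 0.2800i → escape time 7
(row=1, col=1): c = -0.1475 + 0.2800i → escape time 7
(row=1, col=2): c = 0.0650 + 0.2800i → escape time 7
(row=1, col=3): c = 0.2775 + 0.2800i → escape time 7
(row=1, col=4): c = 0.4900 + 0.2800i → escape time 6
(row=2, col=0): c = -0.3600 + -0.5400i → escape time 7
(row=2, col=1): c = -0.1475 + -0.5400i → escape time 7
(row=2, col=2): c = 0.0650 + -0.5400i → escape time 7
(row=2, col=3): c = 0.2775 + -0.5400i → escape time 7
(row=2, col=4): c = 0.4900 + -0.5400i → escape time 5

Answer: 47432
77776
77775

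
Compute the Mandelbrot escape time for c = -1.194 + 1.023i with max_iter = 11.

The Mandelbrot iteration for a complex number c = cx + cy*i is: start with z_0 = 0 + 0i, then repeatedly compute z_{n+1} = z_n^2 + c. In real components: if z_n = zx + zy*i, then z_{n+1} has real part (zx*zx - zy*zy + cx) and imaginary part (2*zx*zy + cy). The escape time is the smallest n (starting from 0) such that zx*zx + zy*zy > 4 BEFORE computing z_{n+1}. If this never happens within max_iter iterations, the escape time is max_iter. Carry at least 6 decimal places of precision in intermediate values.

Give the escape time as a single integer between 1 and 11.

Answer: 3

Derivation:
z_0 = 0 + 0i, c = -1.1940 + 1.0230i
Iter 1: z = -1.1940 + 1.0230i, |z|^2 = 2.4722
Iter 2: z = -0.8149 + -1.4199i, |z|^2 = 2.6802
Iter 3: z = -2.5461 + 3.3372i, |z|^2 = 17.6195
Escaped at iteration 3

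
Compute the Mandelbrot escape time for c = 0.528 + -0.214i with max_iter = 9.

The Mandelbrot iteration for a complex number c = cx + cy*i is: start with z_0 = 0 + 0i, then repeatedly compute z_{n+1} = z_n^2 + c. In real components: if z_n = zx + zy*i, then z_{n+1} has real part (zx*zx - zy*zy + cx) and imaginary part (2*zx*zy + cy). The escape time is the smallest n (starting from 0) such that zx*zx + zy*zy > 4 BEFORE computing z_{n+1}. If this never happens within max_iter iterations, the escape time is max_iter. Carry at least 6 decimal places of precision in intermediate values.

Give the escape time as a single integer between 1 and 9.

z_0 = 0 + 0i, c = 0.5280 + -0.2140i
Iter 1: z = 0.5280 + -0.2140i, |z|^2 = 0.3246
Iter 2: z = 0.7610 + -0.4400i, |z|^2 = 0.7727
Iter 3: z = 0.9135 + -0.8836i, |z|^2 = 1.6153
Iter 4: z = 0.5817 + -1.8284i, |z|^2 = 3.6816
Iter 5: z = -2.4769 + -2.3412i, |z|^2 = 11.6159
Escaped at iteration 5

Answer: 5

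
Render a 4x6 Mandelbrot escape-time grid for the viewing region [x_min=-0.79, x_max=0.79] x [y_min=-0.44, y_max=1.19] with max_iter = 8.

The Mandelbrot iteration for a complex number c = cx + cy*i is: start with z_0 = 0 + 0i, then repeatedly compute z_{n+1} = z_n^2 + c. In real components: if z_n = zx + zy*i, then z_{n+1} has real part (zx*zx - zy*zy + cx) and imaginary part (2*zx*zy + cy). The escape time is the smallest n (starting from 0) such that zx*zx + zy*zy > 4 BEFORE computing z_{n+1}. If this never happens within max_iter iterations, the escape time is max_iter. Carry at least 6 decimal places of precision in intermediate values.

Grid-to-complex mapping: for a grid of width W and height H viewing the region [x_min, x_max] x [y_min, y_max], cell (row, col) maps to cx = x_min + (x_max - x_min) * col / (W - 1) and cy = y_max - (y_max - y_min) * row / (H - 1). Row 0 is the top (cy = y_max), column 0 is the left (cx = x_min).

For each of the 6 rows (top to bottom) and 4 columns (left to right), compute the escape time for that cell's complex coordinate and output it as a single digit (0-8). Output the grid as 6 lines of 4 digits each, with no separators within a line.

(row=0, col=0): c = -0.7900 + 1.1900i → escape time 3
(row=0, col=1): c = -0.2633 + 1.1900i → escape time 3
(row=0, col=2): c = 0.2633 + 1.1900i → escape time 2
(row=0, col=3): c = 0.7900 + 1.1900i → escape time 2
(row=1, col=0): c = -0.7900 + 0.8640i → escape time 4
(row=1, col=1): c = -0.2633 + 0.8640i → escape time 8
(row=1, col=2): c = 0.2633 + 0.8640i → escape time 4
(row=1, col=3): c = 0.7900 + 0.8640i → escape time 2
(row=2, col=0): c = -0.7900 + 0.5380i → escape time 6
(row=2, col=1): c = -0.2633 + 0.5380i → escape time 8
(row=2, col=2): c = 0.2633 + 0.5380i → escape time 8
(row=2, col=3): c = 0.7900 + 0.5380i → escape time 3
(row=3, col=0): c = -0.7900 + 0.2120i → escape time 8
(row=3, col=1): c = -0.2633 + 0.2120i → escape time 8
(row=3, col=2): c = 0.2633 + 0.2120i → escape time 8
(row=3, col=3): c = 0.7900 + 0.2120i → escape time 3
(row=4, col=0): c = -0.7900 + -0.1140i → escape time 8
(row=4, col=1): c = -0.2633 + -0.1140i → escape time 8
(row=4, col=2): c = 0.2633 + -0.1140i → escape time 8
(row=4, col=3): c = 0.7900 + -0.1140i → escape time 3
(row=5, col=0): c = -0.7900 + -0.4400i → escape time 7
(row=5, col=1): c = -0.2633 + -0.4400i → escape time 8
(row=5, col=2): c = 0.2633 + -0.4400i → escape time 8
(row=5, col=3): c = 0.7900 + -0.4400i → escape time 3

Answer: 3322
4842
6883
8883
8883
7883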